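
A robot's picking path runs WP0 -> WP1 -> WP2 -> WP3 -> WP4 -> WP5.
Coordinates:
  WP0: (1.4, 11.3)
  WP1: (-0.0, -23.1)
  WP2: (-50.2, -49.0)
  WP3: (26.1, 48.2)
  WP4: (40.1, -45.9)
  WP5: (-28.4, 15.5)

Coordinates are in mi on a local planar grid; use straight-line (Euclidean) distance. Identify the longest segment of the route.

WP2–WP3

Leg distances:
WP0→WP1: 34.4 mi
WP1→WP2: 56.5 mi
WP2→WP3: 123.6 mi
WP3→WP4: 95.1 mi
WP4→WP5: 92.0 mi
The longest leg is WP2–WP3 at 123.6 mi.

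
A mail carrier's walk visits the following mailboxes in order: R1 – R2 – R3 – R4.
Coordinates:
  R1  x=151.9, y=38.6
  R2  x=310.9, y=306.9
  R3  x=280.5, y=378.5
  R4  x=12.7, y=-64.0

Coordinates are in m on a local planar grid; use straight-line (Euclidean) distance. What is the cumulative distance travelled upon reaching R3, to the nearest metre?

390 m

Leg distances:
R1→R2: 311.9 m  (cumulative 311.9 m)
R2→R3: 77.8 m  (cumulative 389.7 m)
Cumulative distance at R3 ≈ 390 m.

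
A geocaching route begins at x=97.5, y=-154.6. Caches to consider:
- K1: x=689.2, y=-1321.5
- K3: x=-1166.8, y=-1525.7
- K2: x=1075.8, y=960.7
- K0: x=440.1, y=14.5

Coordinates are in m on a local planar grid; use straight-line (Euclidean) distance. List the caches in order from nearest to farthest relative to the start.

K0, K1, K2, K3

Computing each straight-line distance from x=97.5, y=-154.6:
K0 x=440.1, y=14.5: 382.1 m
K1 x=689.2, y=-1321.5: 1308.3 m
K2 x=1075.8, y=960.7: 1483.6 m
K3 x=-1166.8, y=-1525.7: 1865.0 m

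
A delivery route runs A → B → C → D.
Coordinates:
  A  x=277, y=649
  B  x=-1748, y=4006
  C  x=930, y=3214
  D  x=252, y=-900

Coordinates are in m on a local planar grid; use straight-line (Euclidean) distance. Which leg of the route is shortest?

B–C

Leg distances:
A→B: 3920.5 m
B→C: 2792.7 m
C→D: 4169.5 m
The shortest leg is B–C at 2792.7 m.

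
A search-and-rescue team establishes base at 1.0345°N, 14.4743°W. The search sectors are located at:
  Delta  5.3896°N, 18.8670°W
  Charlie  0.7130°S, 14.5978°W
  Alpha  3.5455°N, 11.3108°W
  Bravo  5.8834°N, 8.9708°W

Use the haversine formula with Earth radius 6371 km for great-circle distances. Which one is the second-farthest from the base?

Distances from the base (1.0345°N, 14.4743°W):
Bravo: 814.6 km
Delta: 687.2 km
Alpha: 448.9 km
Charlie: 194.8 km
The second-farthest is Delta at 687.2 km.

Delta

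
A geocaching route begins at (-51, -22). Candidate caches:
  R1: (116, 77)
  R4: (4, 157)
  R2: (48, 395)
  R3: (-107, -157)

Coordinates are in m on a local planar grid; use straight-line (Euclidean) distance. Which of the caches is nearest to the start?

R3

Distances from the start ((-51, -22)):
R3: 146.2 m
R4: 187.3 m
R1: 194.1 m
R2: 428.6 m
The nearest is R3 at 146.2 m.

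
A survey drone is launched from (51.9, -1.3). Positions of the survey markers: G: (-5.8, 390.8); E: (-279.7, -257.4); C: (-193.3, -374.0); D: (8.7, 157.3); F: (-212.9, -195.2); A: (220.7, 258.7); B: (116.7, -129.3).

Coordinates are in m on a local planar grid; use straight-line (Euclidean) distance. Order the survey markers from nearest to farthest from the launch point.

Computing each straight-line distance from (51.9, -1.3):
B (116.7, -129.3): 143.5 m
D (8.7, 157.3): 164.4 m
A (220.7, 258.7): 310.0 m
F (-212.9, -195.2): 328.2 m
G (-5.8, 390.8): 396.3 m
E (-279.7, -257.4): 419.0 m
C (-193.3, -374.0): 446.1 m

B, D, A, F, G, E, C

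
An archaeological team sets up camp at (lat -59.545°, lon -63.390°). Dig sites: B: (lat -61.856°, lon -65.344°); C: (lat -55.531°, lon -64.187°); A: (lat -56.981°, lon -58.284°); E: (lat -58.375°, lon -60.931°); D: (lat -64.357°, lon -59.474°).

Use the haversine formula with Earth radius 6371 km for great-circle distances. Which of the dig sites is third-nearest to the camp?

A

Distances from the camp ((lat -59.545°, lon -63.390°)):
E: 191.8 km
B: 278.1 km
A: 412.7 km
C: 448.9 km
D: 572.6 km
The third-nearest is A at 412.7 km.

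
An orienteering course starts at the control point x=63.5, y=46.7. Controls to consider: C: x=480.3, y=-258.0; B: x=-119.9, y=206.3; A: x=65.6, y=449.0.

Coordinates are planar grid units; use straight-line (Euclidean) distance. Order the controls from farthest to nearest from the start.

Distance from the start at x=63.5, y=46.7 to each:
C x=480.3, y=-258.0: 516.3
A x=65.6, y=449.0: 402.3
B x=-119.9, y=206.3: 243.1

C, A, B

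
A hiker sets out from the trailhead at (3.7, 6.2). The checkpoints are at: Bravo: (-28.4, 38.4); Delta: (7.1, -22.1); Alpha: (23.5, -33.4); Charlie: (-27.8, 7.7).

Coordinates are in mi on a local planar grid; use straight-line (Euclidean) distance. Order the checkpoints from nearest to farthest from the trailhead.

Distance from the trailhead at (3.7, 6.2) to each:
Delta (7.1, -22.1): 28.5 mi
Charlie (-27.8, 7.7): 31.5 mi
Alpha (23.5, -33.4): 44.3 mi
Bravo (-28.4, 38.4): 45.5 mi

Delta, Charlie, Alpha, Bravo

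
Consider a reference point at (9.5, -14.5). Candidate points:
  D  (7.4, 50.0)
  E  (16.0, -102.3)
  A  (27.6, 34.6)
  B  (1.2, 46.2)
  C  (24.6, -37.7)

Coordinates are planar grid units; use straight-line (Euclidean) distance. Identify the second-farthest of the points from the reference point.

Distance to each, sorted:
E: 88.0
D: 64.5
B: 61.3
A: 52.3
C: 27.7
The second-farthest is D at 64.5.

D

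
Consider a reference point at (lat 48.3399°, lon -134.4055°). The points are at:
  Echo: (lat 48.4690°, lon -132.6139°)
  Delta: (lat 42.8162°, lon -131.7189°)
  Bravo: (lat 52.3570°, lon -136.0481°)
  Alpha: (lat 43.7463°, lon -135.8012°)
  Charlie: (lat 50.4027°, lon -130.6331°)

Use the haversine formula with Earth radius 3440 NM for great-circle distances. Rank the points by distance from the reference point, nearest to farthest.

Distances from the reference point:
Echo (lat 48.4690°, lon -132.6139°): 71.8 NM
Charlie (lat 50.4027°, lon -130.6331°): 192.5 NM
Bravo (lat 52.3570°, lon -136.0481°): 249.2 NM
Alpha (lat 43.7463°, lon -135.8012°): 281.8 NM
Delta (lat 42.8162°, lon -131.7189°): 350.3 NM

Echo, Charlie, Bravo, Alpha, Delta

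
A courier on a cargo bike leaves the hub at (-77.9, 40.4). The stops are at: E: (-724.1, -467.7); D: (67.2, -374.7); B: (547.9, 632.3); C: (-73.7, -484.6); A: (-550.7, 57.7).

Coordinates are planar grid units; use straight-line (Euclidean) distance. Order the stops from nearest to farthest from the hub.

D, A, C, E, B

Distance from the hub at (-77.9, 40.4) to each:
D (67.2, -374.7): 439.7
A (-550.7, 57.7): 473.1
C (-73.7, -484.6): 525.0
E (-724.1, -467.7): 822.0
B (547.9, 632.3): 861.4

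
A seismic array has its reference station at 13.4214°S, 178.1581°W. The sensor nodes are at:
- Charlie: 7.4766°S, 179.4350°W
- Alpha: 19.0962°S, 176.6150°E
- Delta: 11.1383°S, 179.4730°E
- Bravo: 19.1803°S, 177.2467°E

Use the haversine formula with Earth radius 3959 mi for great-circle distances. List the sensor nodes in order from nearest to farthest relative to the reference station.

Computing each great-circle distance from 13.4214°S, 178.1581°W:
Delta 11.1383°S, 179.4730°E: 224.6 mi
Charlie 7.4766°S, 179.4350°W: 419.8 mi
Bravo 19.1803°S, 177.2467°E: 501.1 mi
Alpha 19.0962°S, 176.6150°E: 523.3 mi

Delta, Charlie, Bravo, Alpha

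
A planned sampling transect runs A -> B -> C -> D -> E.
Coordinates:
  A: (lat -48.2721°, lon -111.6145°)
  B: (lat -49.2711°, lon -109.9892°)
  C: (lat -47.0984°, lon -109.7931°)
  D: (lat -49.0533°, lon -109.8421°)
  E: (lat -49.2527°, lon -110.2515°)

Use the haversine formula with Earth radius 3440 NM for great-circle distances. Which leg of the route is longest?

Leg distances:
A→B: 87.9 NM
B→C: 130.7 NM
C→D: 117.4 NM
D→E: 20.0 NM
The longest leg is B–C at 130.7 NM.

B–C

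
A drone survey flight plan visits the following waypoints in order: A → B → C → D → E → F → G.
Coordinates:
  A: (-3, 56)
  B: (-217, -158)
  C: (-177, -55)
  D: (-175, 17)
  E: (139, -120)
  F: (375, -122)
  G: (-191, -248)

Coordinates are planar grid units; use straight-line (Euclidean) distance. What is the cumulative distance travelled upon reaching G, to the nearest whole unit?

Leg distances:
A→B: 302.6  (cumulative 302.6)
B→C: 110.5  (cumulative 413.1)
C→D: 72.0  (cumulative 485.2)
D→E: 342.6  (cumulative 827.7)
E→F: 236.0  (cumulative 1063.8)
F→G: 579.9  (cumulative 1643.6)
Cumulative distance at G ≈ 1644.

1644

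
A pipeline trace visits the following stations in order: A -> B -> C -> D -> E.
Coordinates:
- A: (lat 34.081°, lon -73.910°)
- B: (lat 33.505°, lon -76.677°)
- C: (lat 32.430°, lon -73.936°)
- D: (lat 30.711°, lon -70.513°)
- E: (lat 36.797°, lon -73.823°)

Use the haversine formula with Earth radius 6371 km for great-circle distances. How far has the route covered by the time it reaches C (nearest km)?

Leg distances:
A→B: 263.6 km  (cumulative 263.6 km)
B→C: 282.3 km  (cumulative 545.8 km)
Cumulative distance at C ≈ 546 km.

546 km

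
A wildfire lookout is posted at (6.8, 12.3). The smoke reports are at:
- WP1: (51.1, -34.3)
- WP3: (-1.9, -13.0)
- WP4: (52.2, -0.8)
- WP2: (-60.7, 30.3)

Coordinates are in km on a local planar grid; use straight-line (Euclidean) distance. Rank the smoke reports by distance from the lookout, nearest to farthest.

WP3, WP4, WP1, WP2

Distance from the lookout at (6.8, 12.3) to each:
WP3 (-1.9, -13.0): 26.8 km
WP4 (52.2, -0.8): 47.3 km
WP1 (51.1, -34.3): 64.3 km
WP2 (-60.7, 30.3): 69.9 km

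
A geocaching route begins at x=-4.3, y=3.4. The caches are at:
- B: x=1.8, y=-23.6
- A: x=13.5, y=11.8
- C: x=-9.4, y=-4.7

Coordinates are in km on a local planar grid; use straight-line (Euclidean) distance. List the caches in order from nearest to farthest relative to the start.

C, A, B

Computing each straight-line distance from x=-4.3, y=3.4:
C x=-9.4, y=-4.7: 9.6 km
A x=13.5, y=11.8: 19.7 km
B x=1.8, y=-23.6: 27.7 km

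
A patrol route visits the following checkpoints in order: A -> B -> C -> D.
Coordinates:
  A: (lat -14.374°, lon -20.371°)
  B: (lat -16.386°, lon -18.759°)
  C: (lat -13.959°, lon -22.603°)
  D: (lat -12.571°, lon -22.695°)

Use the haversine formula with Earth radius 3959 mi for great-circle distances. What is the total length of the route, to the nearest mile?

578 mi

Leg distances:
A→B: 175.7 mi  (cumulative 175.7 mi)
B→C: 306.3 mi  (cumulative 482.0 mi)
C→D: 96.1 mi  (cumulative 578.1 mi)
Total route length ≈ 578 mi.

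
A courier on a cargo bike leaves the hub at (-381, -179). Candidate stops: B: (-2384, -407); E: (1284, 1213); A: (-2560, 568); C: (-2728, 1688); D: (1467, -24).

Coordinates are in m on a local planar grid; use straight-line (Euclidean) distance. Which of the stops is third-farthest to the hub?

Distances from the hub ((-381, -179)):
C: 2999.0 m
A: 2303.5 m
E: 2170.2 m
B: 2015.9 m
D: 1854.5 m
The third-farthest is E at 2170.2 m.

E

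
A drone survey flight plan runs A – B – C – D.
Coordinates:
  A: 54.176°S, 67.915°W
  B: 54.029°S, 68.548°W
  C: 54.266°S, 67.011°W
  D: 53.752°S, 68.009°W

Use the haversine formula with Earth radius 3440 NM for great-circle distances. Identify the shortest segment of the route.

A–B

Leg distances:
A→B: 24.0 NM
B→C: 55.9 NM
C→D: 46.8 NM
The shortest leg is A–B at 24.0 NM.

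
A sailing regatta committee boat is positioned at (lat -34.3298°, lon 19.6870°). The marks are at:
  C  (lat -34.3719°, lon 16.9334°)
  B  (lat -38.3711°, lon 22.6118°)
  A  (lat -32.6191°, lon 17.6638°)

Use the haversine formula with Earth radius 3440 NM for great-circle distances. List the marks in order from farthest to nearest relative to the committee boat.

Distances from the committee boat:
B (lat -38.3711°, lon 22.6118°): 280.8 NM
A (lat -32.6191°, lon 17.6638°): 144.3 NM
C (lat -34.3719°, lon 16.9334°): 136.5 NM

B, A, C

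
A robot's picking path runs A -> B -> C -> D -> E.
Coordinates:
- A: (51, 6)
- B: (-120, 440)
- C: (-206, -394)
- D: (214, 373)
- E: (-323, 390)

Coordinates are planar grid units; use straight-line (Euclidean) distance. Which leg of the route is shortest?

A–B

Leg distances:
A→B: 466.5
B→C: 838.4
C→D: 874.5
D→E: 537.3
The shortest leg is A–B at 466.5.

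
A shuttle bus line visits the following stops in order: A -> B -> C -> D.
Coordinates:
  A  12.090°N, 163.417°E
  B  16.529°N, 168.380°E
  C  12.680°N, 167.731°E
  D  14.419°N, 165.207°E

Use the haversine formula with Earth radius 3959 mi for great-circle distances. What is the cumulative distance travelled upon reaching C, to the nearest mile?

Leg distances:
A→B: 452.1 mi  (cumulative 452.1 mi)
B→C: 269.5 mi  (cumulative 721.6 mi)
Cumulative distance at C ≈ 722 mi.

722 mi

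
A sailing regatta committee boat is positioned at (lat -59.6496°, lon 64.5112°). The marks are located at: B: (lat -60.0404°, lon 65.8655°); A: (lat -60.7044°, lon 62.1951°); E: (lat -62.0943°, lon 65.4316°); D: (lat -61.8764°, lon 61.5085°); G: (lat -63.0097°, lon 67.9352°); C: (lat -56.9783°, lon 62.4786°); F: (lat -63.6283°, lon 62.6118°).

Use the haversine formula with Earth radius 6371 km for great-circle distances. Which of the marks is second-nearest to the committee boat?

A

Distances from the committee boat ((lat -59.6496°, lon 64.5112°)):
B: 87.2 km
A: 173.7 km
E: 276.4 km
D: 296.4 km
C: 319.8 km
G: 415.8 km
F: 453.6 km
The second-nearest is A at 173.7 km.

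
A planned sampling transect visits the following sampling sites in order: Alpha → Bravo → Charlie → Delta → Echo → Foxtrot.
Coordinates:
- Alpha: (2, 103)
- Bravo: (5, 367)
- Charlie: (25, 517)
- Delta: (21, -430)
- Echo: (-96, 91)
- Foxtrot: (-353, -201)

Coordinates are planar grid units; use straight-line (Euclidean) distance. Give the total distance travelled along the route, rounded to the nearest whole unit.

Leg distances:
Alpha→Bravo: 264.0  (cumulative 264.0)
Bravo→Charlie: 151.3  (cumulative 415.3)
Charlie→Delta: 947.0  (cumulative 1362.4)
Delta→Echo: 534.0  (cumulative 1896.3)
Echo→Foxtrot: 389.0  (cumulative 2285.3)
Total route length ≈ 2285.

2285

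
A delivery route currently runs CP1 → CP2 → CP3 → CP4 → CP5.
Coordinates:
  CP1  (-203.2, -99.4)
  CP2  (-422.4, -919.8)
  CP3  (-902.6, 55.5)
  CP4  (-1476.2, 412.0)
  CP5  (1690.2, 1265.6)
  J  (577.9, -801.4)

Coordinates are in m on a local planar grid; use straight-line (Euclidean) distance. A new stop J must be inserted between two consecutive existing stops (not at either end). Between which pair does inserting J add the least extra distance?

Added distance for inserting J between each consecutive pair:
CP1–CP2: 1208.3 m
CP2–CP3: 1630.8 m
CP3–CP4: 3421.0 m
CP4–CP5: 1453.6 m
Smallest added distance is 1208.3 m, inserting between CP1 and CP2.

between CP1 and CP2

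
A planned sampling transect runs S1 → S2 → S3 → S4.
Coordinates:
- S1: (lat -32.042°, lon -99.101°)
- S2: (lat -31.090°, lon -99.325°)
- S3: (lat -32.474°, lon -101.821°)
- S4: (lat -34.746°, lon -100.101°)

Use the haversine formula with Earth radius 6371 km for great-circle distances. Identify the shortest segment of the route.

Leg distances:
S1→S2: 108.0 km
S2→S3: 281.7 km
S3→S4: 298.6 km
The shortest leg is S1–S2 at 108.0 km.

S1–S2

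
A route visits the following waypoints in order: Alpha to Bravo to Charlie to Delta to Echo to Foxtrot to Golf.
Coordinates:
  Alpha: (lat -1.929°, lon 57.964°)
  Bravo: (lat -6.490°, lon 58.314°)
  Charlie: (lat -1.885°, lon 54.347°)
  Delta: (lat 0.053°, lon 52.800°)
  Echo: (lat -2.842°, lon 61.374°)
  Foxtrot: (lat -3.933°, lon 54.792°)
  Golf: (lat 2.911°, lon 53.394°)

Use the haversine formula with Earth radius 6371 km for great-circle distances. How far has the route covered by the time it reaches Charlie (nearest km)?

1184 km

Leg distances:
Alpha→Bravo: 508.6 km  (cumulative 508.6 km)
Bravo→Charlie: 675.0 km  (cumulative 1183.6 km)
Cumulative distance at Charlie ≈ 1184 km.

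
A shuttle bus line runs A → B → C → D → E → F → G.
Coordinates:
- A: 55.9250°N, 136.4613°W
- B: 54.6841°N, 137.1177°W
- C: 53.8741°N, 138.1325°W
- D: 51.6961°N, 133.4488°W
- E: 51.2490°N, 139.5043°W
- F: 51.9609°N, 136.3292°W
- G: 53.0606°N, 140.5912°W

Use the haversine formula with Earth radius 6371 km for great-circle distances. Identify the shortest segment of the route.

Leg distances:
A→B: 144.1 km
B→C: 111.6 km
C→D: 397.2 km
D→E: 422.2 km
E→F: 233.1 km
F→G: 313.2 km
The shortest leg is B–C at 111.6 km.

B–C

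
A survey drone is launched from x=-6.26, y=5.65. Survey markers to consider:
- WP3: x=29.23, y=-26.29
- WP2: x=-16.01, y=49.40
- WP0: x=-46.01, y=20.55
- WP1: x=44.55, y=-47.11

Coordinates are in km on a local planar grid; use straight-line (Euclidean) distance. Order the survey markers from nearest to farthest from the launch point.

WP0, WP2, WP3, WP1

Computing each straight-line distance from x=-6.26, y=5.65:
WP0 x=-46.01, y=20.55: 42.5 km
WP2 x=-16.01, y=49.40: 44.8 km
WP3 x=29.23, y=-26.29: 47.7 km
WP1 x=44.55, y=-47.11: 73.2 km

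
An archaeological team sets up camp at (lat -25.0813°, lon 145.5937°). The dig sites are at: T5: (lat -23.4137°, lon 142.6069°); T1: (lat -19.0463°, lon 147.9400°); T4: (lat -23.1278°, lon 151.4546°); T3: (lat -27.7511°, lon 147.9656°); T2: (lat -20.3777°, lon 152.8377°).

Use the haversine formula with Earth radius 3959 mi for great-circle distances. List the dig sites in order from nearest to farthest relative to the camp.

Distances from the camp:
T5 (lat -23.4137°, lon 142.6069°): 220.6 mi
T3 (lat -27.7511°, lon 147.9656°): 235.7 mi
T4 (lat -23.1278°, lon 151.4546°): 393.5 mi
T1 (lat -19.0463°, lon 147.9400°): 443.2 mi
T2 (lat -20.3777°, lon 152.8377°): 564.4 mi

T5, T3, T4, T1, T2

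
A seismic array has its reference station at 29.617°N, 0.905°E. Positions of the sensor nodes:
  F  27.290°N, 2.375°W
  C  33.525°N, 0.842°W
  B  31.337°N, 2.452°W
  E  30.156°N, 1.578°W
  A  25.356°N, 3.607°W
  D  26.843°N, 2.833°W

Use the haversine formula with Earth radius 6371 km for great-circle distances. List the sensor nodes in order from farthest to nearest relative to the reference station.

A, D, C, F, B, E

Distances from the reference station:
A 25.356°N, 3.607°W: 649.9 km
D 26.843°N, 2.833°W: 478.7 km
C 33.525°N, 0.842°W: 465.0 km
F 27.290°N, 2.375°W: 412.0 km
B 31.337°N, 2.452°W: 374.2 km
E 30.156°N, 1.578°W: 246.8 km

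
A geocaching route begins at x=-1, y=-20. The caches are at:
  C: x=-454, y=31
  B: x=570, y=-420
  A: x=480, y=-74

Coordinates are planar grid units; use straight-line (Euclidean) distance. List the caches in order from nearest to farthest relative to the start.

C, A, B

Distances from the start:
C x=-454, y=31: 455.9
A x=480, y=-74: 484.0
B x=570, y=-420: 697.2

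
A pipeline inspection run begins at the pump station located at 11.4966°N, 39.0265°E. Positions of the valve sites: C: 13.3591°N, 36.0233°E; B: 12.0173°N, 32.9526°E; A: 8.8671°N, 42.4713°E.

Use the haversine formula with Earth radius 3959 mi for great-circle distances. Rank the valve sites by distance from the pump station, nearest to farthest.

C, A, B

Computing each great-circle distance from 11.4966°N, 39.0265°E:
C 13.3591°N, 36.0233°E: 240.1 mi
A 8.8671°N, 42.4713°E: 296.5 mi
B 12.0173°N, 32.9526°E: 412.4 mi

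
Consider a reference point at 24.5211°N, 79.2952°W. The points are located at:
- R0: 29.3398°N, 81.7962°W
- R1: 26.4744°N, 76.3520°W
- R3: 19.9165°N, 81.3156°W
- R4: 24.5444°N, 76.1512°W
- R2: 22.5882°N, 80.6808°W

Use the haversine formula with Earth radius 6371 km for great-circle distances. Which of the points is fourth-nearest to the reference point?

R3

Distance to each, sorted:
R2: 257.2 km
R4: 318.0 km
R1: 366.6 km
R3: 552.6 km
R0: 590.3 km
The fourth-nearest is R3 at 552.6 km.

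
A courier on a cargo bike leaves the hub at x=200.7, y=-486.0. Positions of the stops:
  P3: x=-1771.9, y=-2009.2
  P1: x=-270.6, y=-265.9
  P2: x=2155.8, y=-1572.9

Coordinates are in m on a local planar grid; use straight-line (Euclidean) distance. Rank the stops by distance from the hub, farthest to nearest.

Distances from the hub:
P3 x=-1771.9, y=-2009.2: 2492.2 m
P2 x=2155.8, y=-1572.9: 2236.9 m
P1 x=-270.6, y=-265.9: 520.2 m

P3, P2, P1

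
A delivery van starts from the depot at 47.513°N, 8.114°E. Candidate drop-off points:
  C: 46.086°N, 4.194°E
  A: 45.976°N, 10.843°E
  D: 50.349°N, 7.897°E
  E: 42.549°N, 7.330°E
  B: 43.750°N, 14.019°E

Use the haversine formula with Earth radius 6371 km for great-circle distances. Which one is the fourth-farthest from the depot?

Distances from the depot (47.513°N, 8.114°E):
B: 620.9 km
E: 555.4 km
C: 337.9 km
D: 315.7 km
A: 269.1 km
The fourth-farthest is D at 315.7 km.

D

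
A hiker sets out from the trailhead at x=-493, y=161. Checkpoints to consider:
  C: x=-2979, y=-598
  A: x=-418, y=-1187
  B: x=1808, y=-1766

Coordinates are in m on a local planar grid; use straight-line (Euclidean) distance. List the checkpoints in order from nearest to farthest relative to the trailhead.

A, C, B

Distance from the trailhead at x=-493, y=161 to each:
A x=-418, y=-1187: 1350.1 m
C x=-2979, y=-598: 2599.3 m
B x=1808, y=-1766: 3001.3 m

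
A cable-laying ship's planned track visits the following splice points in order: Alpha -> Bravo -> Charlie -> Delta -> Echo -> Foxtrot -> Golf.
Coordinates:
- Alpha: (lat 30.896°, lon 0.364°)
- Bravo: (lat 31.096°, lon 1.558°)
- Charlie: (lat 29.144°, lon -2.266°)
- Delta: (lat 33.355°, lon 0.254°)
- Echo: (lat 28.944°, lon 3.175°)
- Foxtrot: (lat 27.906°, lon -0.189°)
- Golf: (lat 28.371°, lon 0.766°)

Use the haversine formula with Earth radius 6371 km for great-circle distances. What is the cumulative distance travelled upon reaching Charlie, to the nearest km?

543 km

Leg distances:
Alpha→Bravo: 116.0 km  (cumulative 116.0 km)
Bravo→Charlie: 427.0 km  (cumulative 543.0 km)
Cumulative distance at Charlie ≈ 543 km.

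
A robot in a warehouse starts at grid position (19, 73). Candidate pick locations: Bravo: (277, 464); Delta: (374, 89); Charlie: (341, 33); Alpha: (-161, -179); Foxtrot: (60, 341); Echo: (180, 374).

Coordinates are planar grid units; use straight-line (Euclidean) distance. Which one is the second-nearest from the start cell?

Alpha

Distances from the start cell ((19, 73)):
Foxtrot: 271.1
Alpha: 309.7
Charlie: 324.5
Echo: 341.4
Delta: 355.4
Bravo: 468.4
The second-nearest is Alpha at 309.7.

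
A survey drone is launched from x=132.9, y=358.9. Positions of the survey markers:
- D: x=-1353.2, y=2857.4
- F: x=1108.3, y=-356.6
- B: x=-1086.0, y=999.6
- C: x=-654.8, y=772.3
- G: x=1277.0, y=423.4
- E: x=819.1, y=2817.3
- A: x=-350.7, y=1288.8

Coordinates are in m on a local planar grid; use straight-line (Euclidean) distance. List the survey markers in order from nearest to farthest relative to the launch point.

Distances from the launch point:
C x=-654.8, y=772.3: 889.6 m
A x=-350.7, y=1288.8: 1048.1 m
G x=1277.0, y=423.4: 1145.9 m
F x=1108.3, y=-356.6: 1209.7 m
B x=-1086.0, y=999.6: 1377.0 m
E x=819.1, y=2817.3: 2552.4 m
D x=-1353.2, y=2857.4: 2907.1 m

C, A, G, F, B, E, D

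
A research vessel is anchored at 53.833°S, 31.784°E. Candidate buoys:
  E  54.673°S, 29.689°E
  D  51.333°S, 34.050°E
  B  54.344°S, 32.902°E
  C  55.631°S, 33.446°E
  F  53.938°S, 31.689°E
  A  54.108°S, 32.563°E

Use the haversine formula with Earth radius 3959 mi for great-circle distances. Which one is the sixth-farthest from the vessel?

F

Distance to each, sorted:
D: 197.2 mi
C: 140.8 mi
E: 102.6 mi
B: 57.4 mi
A: 36.9 mi
F: 8.2 mi
The sixth-farthest is F at 8.2 mi.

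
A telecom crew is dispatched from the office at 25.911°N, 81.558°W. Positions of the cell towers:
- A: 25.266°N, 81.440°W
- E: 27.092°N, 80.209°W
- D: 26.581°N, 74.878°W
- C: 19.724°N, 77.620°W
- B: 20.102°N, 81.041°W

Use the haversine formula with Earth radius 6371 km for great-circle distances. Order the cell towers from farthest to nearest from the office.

Distance from the office at 25.911°N, 81.558°W to each:
C 19.724°N, 77.620°W: 797.5 km
D 26.581°N, 74.878°W: 670.3 km
B 20.102°N, 81.041°W: 648.1 km
E 27.092°N, 80.209°W: 187.8 km
A 25.266°N, 81.440°W: 72.7 km

C, D, B, E, A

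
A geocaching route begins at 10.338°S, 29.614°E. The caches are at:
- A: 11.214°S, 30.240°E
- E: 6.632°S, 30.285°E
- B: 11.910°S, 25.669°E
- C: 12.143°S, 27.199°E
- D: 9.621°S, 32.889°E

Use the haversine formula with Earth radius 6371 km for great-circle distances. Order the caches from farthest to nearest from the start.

Distances from the start:
B 11.910°S, 25.669°E: 464.5 km
E 6.632°S, 30.285°E: 418.6 km
D 9.621°S, 32.889°E: 367.4 km
C 12.143°S, 27.199°E: 331.1 km
A 11.214°S, 30.240°E: 119.0 km

B, E, D, C, A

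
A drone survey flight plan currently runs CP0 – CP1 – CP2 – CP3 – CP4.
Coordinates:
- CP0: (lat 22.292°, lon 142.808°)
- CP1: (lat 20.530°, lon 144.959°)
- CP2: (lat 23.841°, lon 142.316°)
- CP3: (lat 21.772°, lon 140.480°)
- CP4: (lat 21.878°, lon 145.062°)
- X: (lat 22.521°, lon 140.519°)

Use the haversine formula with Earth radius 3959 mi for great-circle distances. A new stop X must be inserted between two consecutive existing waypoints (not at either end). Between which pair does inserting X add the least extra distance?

Added distance for inserting X between each consecutive pair:
CP0–CP1: 279.6 mi
CP1–CP2: 178.4 mi
CP2–CP3: 13.2 mi
CP3–CP4: 51.8 mi
Smallest added distance is 13.2 mi, inserting between CP2 and CP3.

between CP2 and CP3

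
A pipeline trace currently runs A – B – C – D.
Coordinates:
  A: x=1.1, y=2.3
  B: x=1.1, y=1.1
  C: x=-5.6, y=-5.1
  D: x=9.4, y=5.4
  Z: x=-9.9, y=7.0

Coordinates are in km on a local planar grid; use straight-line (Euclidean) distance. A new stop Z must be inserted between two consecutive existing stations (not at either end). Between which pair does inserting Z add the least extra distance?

between C and D

Added distance for inserting Z between each consecutive pair:
A–B: 23.2 km
B–C: 16.2 km
C–D: 13.9 km
Smallest added distance is 13.9 km, inserting between C and D.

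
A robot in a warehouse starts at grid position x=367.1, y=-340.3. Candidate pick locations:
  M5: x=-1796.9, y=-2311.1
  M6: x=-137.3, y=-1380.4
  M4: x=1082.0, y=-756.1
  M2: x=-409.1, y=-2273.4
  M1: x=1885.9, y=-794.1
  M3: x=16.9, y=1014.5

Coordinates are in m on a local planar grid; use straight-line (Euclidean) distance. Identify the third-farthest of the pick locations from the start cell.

Distances from the start cell (x=367.1, y=-340.3):
M5: 2926.9 m
M2: 2083.1 m
M1: 1585.1 m
M3: 1399.3 m
M6: 1156.0 m
M4: 827.0 m
The third-farthest is M1 at 1585.1 m.

M1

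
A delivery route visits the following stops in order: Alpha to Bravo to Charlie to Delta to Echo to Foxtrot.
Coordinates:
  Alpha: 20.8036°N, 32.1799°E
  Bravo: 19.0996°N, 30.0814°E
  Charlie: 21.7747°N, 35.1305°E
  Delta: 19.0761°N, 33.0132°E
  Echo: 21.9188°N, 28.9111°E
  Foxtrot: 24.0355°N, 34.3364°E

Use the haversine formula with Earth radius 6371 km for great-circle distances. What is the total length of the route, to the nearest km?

Leg distances:
Alpha→Bravo: 289.8 km  (cumulative 289.8 km)
Bravo→Charlie: 604.3 km  (cumulative 894.1 km)
Charlie→Delta: 372.4 km  (cumulative 1266.6 km)
Delta→Echo: 531.4 km  (cumulative 1798.0 km)
Echo→Foxtrot: 603.1 km  (cumulative 2401.1 km)
Total route length ≈ 2401 km.

2401 km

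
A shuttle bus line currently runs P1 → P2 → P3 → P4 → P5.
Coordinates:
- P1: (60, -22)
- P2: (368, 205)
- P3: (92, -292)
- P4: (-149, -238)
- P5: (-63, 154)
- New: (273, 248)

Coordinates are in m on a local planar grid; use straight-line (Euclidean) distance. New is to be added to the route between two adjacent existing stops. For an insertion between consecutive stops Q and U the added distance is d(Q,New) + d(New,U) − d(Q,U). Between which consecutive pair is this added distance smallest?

between P1 and P2

Added distance for inserting New between each consecutive pair:
P1–P2: 65.6 m
P2–P3: 105.3 m
P3–P4: 966.2 m
P4–P5: 591.2 m
Smallest added distance is 65.6 m, inserting between P1 and P2.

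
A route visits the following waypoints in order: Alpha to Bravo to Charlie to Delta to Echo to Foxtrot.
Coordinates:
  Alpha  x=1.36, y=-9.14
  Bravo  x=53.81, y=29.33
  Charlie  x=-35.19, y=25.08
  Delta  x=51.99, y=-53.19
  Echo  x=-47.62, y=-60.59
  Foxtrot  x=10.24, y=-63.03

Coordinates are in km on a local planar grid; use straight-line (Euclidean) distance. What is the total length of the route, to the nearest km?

Leg distances:
Alpha→Bravo: 65.0 km  (cumulative 65.0 km)
Bravo→Charlie: 89.1 km  (cumulative 154.1 km)
Charlie→Delta: 117.2 km  (cumulative 271.3 km)
Delta→Echo: 99.9 km  (cumulative 371.2 km)
Echo→Foxtrot: 57.9 km  (cumulative 429.1 km)
Total route length ≈ 429 km.

429 km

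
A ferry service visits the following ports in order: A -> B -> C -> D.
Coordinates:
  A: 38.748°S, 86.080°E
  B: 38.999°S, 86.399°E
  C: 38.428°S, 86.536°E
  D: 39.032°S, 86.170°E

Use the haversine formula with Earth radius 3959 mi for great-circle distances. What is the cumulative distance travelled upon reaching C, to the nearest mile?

Leg distances:
A→B: 24.4 mi  (cumulative 24.4 mi)
B→C: 40.1 mi  (cumulative 64.5 mi)
Cumulative distance at C ≈ 65 mi.

65 mi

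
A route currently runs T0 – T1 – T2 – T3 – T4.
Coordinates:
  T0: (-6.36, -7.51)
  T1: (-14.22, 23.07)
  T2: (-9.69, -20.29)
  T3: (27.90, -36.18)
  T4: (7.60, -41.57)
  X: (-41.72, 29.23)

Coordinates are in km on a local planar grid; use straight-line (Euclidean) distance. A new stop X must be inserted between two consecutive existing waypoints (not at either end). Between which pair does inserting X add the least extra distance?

Added distance for inserting X between each consecutive pair:
T0–T1: 47.6 km
T1–T2: 43.6 km
T2–T3: 113.7 km
T3–T4: 160.8 km
Smallest added distance is 43.6 km, inserting between T1 and T2.

between T1 and T2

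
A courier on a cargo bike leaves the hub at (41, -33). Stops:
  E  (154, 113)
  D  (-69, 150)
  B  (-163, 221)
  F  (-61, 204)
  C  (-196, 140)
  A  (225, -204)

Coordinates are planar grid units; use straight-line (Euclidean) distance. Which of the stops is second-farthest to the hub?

C

Distances from the hub ((41, -33)):
B: 325.8
C: 293.4
F: 258.0
A: 251.2
D: 213.5
E: 184.6
The second-farthest is C at 293.4.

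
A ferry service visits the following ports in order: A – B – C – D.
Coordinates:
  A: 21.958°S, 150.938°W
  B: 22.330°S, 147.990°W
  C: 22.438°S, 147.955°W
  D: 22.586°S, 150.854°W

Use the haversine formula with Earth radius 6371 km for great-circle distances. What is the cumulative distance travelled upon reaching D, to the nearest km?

617 km

Leg distances:
A→B: 306.4 km  (cumulative 306.4 km)
B→C: 12.5 km  (cumulative 319.0 km)
C→D: 298.2 km  (cumulative 617.2 km)
Cumulative distance at D ≈ 617 km.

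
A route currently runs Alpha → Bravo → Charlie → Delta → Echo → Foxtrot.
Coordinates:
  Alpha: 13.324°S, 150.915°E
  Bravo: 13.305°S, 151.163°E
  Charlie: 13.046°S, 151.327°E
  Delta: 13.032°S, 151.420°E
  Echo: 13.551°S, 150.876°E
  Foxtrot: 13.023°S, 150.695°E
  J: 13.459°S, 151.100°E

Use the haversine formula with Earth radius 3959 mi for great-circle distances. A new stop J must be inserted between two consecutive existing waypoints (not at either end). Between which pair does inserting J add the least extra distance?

Added distance for inserting J between each consecutive pair:
Alpha–Bravo: 10.3 mi
Bravo–Charlie: 22.8 mi
Charlie–Delta: 62.6 mi
Delta–Echo: 1.6 mi
Echo–Foxtrot: 18.5 mi
Smallest added distance is 1.6 mi, inserting between Delta and Echo.

between Delta and Echo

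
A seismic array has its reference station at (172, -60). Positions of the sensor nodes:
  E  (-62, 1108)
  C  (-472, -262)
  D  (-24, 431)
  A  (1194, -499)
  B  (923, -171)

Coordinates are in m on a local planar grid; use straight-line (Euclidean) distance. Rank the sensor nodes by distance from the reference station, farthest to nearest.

Distances from the reference station:
E (-62, 1108): 1191.2 m
A (1194, -499): 1112.3 m
B (923, -171): 759.2 m
C (-472, -262): 674.9 m
D (-24, 431): 528.7 m

E, A, B, C, D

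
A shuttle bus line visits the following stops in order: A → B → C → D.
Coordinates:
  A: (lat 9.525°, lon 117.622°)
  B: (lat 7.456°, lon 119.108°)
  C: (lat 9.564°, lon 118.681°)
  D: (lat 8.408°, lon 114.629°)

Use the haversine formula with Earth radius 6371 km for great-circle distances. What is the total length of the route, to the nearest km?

984 km

Leg distances:
A→B: 282.2 km  (cumulative 282.2 km)
B→C: 239.1 km  (cumulative 521.2 km)
C→D: 463.2 km  (cumulative 984.5 km)
Total route length ≈ 984 km.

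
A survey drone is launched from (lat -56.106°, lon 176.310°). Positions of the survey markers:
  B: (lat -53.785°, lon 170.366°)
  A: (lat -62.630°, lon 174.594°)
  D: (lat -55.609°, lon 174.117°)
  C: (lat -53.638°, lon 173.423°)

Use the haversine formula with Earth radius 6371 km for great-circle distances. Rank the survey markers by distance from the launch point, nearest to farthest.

Computing each great-circle distance from (lat -56.106°, lon 176.310°):
D (lat -55.609°, lon 174.117°): 147.6 km
C (lat -53.638°, lon 173.423°): 330.7 km
B (lat -53.785°, lon 170.366°): 458.8 km
A (lat -62.630°, lon 174.594°): 731.9 km

D, C, B, A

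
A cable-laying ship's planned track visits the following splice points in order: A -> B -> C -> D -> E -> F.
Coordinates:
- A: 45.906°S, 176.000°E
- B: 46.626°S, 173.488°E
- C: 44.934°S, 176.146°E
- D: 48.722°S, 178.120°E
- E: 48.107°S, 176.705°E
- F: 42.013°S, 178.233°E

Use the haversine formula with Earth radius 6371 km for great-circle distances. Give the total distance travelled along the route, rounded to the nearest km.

Leg distances:
A→B: 209.0 km  (cumulative 209.0 km)
B→C: 279.0 km  (cumulative 488.1 km)
C→D: 447.1 km  (cumulative 935.2 km)
D→E: 124.8 km  (cumulative 1060.0 km)
E→F: 688.1 km  (cumulative 1748.2 km)
Total route length ≈ 1748 km.

1748 km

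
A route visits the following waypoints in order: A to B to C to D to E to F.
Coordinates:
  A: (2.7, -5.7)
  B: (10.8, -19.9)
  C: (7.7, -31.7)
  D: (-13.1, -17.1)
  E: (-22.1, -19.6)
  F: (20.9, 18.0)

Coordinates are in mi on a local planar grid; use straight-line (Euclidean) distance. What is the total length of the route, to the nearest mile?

120 mi

Leg distances:
A→B: 16.3 mi  (cumulative 16.3 mi)
B→C: 12.2 mi  (cumulative 28.5 mi)
C→D: 25.4 mi  (cumulative 54.0 mi)
D→E: 9.3 mi  (cumulative 63.3 mi)
E→F: 57.1 mi  (cumulative 120.4 mi)
Total route length ≈ 120 mi.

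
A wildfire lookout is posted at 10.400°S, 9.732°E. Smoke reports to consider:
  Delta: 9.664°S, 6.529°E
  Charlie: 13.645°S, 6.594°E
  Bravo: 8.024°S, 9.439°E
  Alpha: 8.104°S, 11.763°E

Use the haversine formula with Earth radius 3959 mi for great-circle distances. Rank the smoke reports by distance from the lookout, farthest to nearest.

Computing each great-circle distance from 10.400°S, 9.732°E:
Charlie 13.645°S, 6.594°E: 308.6 mi
Delta 9.664°S, 6.529°E: 223.8 mi
Alpha 8.104°S, 11.763°E: 210.6 mi
Bravo 8.024°S, 9.439°E: 165.4 mi

Charlie, Delta, Alpha, Bravo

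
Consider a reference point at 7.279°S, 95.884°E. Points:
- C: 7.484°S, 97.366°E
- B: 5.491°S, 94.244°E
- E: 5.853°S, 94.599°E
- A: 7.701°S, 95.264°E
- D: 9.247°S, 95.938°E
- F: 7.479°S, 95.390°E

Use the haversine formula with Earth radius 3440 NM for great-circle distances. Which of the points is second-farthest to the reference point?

Distances from the reference point (7.279°S, 95.884°E):
B: 145.3 NM
D: 118.2 NM
E: 114.9 NM
C: 89.1 NM
A: 44.8 NM
F: 31.8 NM
The second-farthest is D at 118.2 NM.

D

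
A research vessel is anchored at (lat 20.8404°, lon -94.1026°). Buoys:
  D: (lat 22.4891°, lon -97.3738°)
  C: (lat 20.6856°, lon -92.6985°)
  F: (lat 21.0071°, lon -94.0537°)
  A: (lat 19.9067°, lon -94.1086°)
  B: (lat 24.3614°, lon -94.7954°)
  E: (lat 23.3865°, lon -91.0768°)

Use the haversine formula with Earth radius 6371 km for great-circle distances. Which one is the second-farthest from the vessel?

Distance to each, sorted:
E: 421.1 km
B: 397.9 km
D: 384.5 km
C: 147.0 km
A: 103.8 km
F: 19.2 km
The second-farthest is B at 397.9 km.

B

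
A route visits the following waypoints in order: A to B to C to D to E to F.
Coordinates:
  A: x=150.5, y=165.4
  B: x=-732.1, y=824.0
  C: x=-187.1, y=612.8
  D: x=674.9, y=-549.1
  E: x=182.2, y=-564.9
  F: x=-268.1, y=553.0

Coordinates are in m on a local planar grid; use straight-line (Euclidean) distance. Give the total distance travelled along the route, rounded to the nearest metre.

Leg distances:
A→B: 1101.2 m  (cumulative 1101.2 m)
B→C: 584.5 m  (cumulative 1685.7 m)
C→D: 1446.7 m  (cumulative 3132.5 m)
D→E: 493.0 m  (cumulative 3625.4 m)
E→F: 1205.2 m  (cumulative 4830.6 m)
Total route length ≈ 4831 m.

4831 m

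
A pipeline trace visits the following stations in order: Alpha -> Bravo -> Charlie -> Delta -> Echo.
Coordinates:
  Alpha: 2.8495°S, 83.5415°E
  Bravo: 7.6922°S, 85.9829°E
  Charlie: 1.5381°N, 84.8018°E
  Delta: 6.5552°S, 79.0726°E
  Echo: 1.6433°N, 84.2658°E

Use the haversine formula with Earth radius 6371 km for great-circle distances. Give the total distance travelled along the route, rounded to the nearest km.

3818 km

Leg distances:
Alpha→Bravo: 602.5 km  (cumulative 602.5 km)
Bravo→Charlie: 1034.7 km  (cumulative 1637.2 km)
Charlie→Delta: 1101.9 km  (cumulative 2739.1 km)
Delta→Echo: 1078.6 km  (cumulative 3817.7 km)
Total route length ≈ 3818 km.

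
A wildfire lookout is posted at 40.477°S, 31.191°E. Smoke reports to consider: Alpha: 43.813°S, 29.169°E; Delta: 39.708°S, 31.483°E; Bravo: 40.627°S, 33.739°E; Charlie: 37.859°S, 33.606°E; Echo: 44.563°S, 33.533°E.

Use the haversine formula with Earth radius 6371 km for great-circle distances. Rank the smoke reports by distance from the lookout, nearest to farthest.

Delta, Bravo, Charlie, Alpha, Echo

Distance from the lookout at 40.477°S, 31.191°E to each:
Delta 39.708°S, 31.483°E: 89.0 km
Bravo 40.627°S, 33.739°E: 215.9 km
Charlie 37.859°S, 33.606°E: 357.9 km
Alpha 43.813°S, 29.169°E: 406.6 km
Echo 44.563°S, 33.533°E: 493.2 km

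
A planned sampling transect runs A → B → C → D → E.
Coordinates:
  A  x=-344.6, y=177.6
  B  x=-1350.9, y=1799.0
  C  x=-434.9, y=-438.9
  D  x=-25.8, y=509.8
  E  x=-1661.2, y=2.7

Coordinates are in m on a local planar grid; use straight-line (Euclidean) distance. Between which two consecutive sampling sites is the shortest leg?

Leg distances:
A→B: 1908.3 m
B→C: 2418.1 m
C→D: 1033.1 m
D→E: 1712.2 m
The shortest leg is C–D at 1033.1 m.

C–D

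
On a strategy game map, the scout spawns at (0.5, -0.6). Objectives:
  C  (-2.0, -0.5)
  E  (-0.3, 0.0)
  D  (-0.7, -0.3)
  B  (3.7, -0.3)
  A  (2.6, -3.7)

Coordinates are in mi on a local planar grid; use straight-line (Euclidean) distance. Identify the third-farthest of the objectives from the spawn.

C

Distance to each, sorted:
A: 3.7 mi
B: 3.2 mi
C: 2.5 mi
D: 1.2 mi
E: 1.0 mi
The third-farthest is C at 2.5 mi.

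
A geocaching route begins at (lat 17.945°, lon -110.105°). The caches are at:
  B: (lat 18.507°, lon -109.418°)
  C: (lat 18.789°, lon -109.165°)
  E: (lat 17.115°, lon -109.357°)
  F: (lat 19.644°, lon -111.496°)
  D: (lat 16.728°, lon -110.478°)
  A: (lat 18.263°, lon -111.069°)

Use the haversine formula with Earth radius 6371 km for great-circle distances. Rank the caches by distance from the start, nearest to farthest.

Distances from the start:
B (lat 18.507°, lon -109.418°): 95.8 km
A (lat 18.263°, lon -111.069°): 107.8 km
E (lat 17.115°, lon -109.357°): 121.7 km
C (lat 18.789°, lon -109.165°): 136.6 km
D (lat 16.728°, lon -110.478°): 141.0 km
F (lat 19.644°, lon -111.496°): 239.0 km

B, A, E, C, D, F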